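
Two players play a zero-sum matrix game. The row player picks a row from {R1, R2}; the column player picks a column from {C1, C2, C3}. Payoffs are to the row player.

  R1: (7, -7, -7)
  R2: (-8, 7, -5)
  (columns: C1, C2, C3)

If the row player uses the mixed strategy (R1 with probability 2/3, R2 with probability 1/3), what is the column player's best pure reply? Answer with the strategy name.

C3

If the column player plays C1, the row player's expected payoff is (2/3)·7 + (1/3)·(-8) = 2.
If the column player plays C2, the row player's expected payoff is (2/3)·(-7) + (1/3)·7 = -7/3.
If the column player plays C3, the row player's expected payoff is (2/3)·(-7) + (1/3)·(-5) = -19/3.
The column player minimizes the row player's payoff; the smallest is -19/3, so the best response is C3.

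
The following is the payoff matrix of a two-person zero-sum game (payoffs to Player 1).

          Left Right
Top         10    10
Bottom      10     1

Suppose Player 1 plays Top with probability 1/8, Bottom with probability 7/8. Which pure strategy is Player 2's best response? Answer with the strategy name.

Right

If Player 2 plays Left, Player 1's expected payoff is (1/8)·10 + (7/8)·10 = 10.
If Player 2 plays Right, Player 1's expected payoff is (1/8)·10 + (7/8)·1 = 17/8.
Player 2 minimizes Player 1's payoff; the smallest is 17/8, so the best response is Right.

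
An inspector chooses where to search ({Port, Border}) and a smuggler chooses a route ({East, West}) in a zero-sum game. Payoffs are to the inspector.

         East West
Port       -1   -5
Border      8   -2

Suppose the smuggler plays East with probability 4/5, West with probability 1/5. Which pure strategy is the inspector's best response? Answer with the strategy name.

Expected payoff of Port: (4/5)·(-1) + (1/5)·(-5) = -9/5.
Expected payoff of Border: (4/5)·8 + (1/5)·(-2) = 6.
The largest is 6, so the inspector's best response is Border.

Border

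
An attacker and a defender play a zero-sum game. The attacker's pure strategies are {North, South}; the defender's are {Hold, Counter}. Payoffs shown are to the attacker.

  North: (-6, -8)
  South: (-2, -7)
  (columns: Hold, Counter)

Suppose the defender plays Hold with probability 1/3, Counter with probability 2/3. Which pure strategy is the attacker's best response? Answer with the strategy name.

Expected payoff of North: (1/3)·(-6) + (2/3)·(-8) = -22/3.
Expected payoff of South: (1/3)·(-2) + (2/3)·(-7) = -16/3.
The largest is -16/3, so the attacker's best response is South.

South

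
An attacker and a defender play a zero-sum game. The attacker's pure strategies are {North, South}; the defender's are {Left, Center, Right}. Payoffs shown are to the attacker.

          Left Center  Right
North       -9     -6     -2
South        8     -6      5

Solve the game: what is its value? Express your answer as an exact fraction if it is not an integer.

Row minima: North → -9, South → -6; maximin = -6.
Column maxima: Left → 8, Center → -6, Right → 5; minimax = -6.
Since maximin = minimax = -6, there is a saddle point and the value is -6.

-6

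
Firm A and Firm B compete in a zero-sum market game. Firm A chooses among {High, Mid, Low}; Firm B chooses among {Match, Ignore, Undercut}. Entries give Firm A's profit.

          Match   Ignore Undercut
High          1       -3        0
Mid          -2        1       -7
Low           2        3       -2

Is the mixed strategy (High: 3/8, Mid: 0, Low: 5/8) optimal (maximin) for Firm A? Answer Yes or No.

Against Match this mix gives (3/8)·1 + (5/8)·2 = 13/8.
Against Ignore this mix gives (3/8)·(-3) + (5/8)·3 = 3/4.
Against Undercut this mix gives (3/8)·0 + (5/8)·(-2) = -5/4.
Firm B will play Undercut, holding Firm A to -5/4. Shifting weight toward the row that does better against Undercut would raise this floor (the equalizing mix achieves -3/4 against both Undercut and Ignore), so the proposed strategy is not optimal.

No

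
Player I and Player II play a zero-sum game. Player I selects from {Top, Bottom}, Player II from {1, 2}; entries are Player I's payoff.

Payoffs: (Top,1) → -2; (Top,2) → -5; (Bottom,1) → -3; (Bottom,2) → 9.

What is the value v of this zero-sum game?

-11/5

Row minima: Top → -5, Bottom → -3; maximin = -3.
Column maxima: 1 → -2, 2 → 9; minimax = -2.
-3 ≠ -2, so there is no saddle point; optimal play is mixed.
Let Player I play Top with probability p. Expected payoff against 1: (-2)p + (-3)(1−p) = p − 3; against 2: (-5)p + 9(1−p) = −14p + 9.
Setting these equal: p − 3 = −14p + 9 ⇒ 15p = 12 ⇒ p = 4/5, and the value is (1)·(4/5) − 3 = -11/5.
For Player II: with q = P(1), equating Top's and Bottom's payoffs gives 3q − 5 = −12q + 9 ⇒ q = 14/15.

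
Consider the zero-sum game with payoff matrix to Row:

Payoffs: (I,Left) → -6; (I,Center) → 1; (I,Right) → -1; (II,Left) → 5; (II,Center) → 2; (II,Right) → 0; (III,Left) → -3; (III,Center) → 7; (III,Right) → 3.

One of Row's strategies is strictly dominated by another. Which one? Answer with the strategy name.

I

II gives a strictly higher payoff than I against every column: 5 > -6, 2 > 1, 0 > -1.
So I is strictly dominated and Row never plays it.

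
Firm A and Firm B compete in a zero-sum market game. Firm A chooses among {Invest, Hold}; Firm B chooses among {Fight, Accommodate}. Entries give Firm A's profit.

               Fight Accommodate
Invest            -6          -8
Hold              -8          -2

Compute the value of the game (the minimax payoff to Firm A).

Row minima: Invest → -8, Hold → -8; maximin = -8.
Column maxima: Fight → -6, Accommodate → -2; minimax = -6.
-8 ≠ -6, so there is no saddle point; optimal play is mixed.
Let Firm A play Invest with probability p. Expected payoff against Fight: (-6)p + (-8)(1−p) = 2p − 8; against Accommodate: (-8)p + (-2)(1−p) = −6p − 2.
Setting these equal: 2p − 8 = −6p − 2 ⇒ 8p = 6 ⇒ p = 3/4, and the value is (2)·(3/4) − 8 = -13/2.
For Firm B: with q = P(Fight), equating Invest's and Hold's payoffs gives 2q − 8 = −6q − 2 ⇒ q = 3/4.

-13/2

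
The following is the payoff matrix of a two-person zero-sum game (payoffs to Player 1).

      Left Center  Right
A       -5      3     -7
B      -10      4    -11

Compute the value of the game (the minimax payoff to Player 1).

-7

Row minima: A → -7, B → -11; maximin = -7.
Column maxima: Left → -5, Center → 4, Right → -7; minimax = -7.
Since maximin = minimax = -7, there is a saddle point and the value is -7.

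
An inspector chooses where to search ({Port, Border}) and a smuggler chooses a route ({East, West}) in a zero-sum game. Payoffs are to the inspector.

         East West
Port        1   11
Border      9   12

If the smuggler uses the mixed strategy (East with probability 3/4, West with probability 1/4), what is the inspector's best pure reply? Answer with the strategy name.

Border

Expected payoff of Port: (3/4)·1 + (1/4)·11 = 7/2.
Expected payoff of Border: (3/4)·9 + (1/4)·12 = 39/4.
The largest is 39/4, so the inspector's best response is Border.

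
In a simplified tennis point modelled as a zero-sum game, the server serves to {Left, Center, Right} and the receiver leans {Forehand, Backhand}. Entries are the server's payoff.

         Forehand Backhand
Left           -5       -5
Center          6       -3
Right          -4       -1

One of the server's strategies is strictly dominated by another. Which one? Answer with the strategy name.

Center gives a strictly higher payoff than Left against every column: 6 > -5, -3 > -5.
So Left is strictly dominated and the server never plays it.

Left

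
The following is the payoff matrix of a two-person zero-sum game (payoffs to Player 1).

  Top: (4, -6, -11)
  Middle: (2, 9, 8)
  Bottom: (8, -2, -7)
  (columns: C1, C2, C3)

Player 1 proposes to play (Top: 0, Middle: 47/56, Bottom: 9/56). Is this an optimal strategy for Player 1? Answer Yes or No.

No

Against C1 this mix gives (47/56)·2 + (9/56)·8 = 83/28.
Against C2 this mix gives (47/56)·9 + (9/56)·(-2) = 405/56.
Against C3 this mix gives (47/56)·8 + (9/56)·(-7) = 313/56.
Player 2 will play C1, holding Player 1 to 83/28. Shifting weight toward the row that does better against C1 would raise this floor (the equalizing mix achieves 26/7 against both C1 and C3), so the proposed strategy is not optimal.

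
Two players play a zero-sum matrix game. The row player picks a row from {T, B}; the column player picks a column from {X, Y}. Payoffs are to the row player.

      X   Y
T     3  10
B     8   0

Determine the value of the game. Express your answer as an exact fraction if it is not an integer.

16/3

Row minima: T → 3, B → 0; maximin = 3.
Column maxima: X → 8, Y → 10; minimax = 8.
3 ≠ 8, so there is no saddle point; optimal play is mixed.
Let the row player play T with probability p. Expected payoff against X: 3p + 8(1−p) = −5p + 8; against Y: 10p + 0(1−p) = 10p.
Setting these equal: −5p + 8 = 10p ⇒ −15p = -8 ⇒ p = 8/15, and the value is (-5)·(8/15) + 8 = 16/3.
For the column player: with q = P(X), equating T's and B's payoffs gives −7q + 10 = 8q ⇒ q = 2/3.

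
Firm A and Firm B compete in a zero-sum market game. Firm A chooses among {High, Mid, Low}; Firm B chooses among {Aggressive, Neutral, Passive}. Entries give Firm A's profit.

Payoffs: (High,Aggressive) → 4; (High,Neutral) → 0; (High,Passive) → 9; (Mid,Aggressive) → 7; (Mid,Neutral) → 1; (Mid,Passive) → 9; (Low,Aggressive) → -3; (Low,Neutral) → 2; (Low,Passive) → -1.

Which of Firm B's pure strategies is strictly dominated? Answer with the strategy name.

Passive

Aggressive holds Firm A's payoff strictly below Passive in every row: 4 < 9, 7 < 9, -3 < -1.
So Passive is strictly dominated for Firm B.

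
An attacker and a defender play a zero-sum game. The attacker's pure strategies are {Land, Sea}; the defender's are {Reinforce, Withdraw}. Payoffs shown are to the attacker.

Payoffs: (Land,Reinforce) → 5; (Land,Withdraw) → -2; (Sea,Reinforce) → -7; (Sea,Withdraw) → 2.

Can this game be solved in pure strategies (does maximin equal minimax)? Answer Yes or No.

No

Row minima: Land → -2, Sea → -7; maximin = -2.
Column maxima: Reinforce → 5, Withdraw → 2; minimax = 2.
-2 ≠ 2, so no pure-strategy equilibrium exists.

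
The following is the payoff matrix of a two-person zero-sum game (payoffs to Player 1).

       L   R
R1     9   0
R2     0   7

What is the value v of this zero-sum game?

Row minima: R1 → 0, R2 → 0; maximin = 0.
Column maxima: L → 9, R → 7; minimax = 7.
0 ≠ 7, so there is no saddle point; optimal play is mixed.
Let Player 1 play R1 with probability p. Expected payoff against L: 9p + 0(1−p) = 9p; against R: 0p + 7(1−p) = −7p + 7.
Setting these equal: 9p = −7p + 7 ⇒ 16p = 7 ⇒ p = 7/16, and the value is (9)·(7/16) = 63/16.
For Player 2: with q = P(L), equating R1's and R2's payoffs gives 9q = −7q + 7 ⇒ q = 7/16.

63/16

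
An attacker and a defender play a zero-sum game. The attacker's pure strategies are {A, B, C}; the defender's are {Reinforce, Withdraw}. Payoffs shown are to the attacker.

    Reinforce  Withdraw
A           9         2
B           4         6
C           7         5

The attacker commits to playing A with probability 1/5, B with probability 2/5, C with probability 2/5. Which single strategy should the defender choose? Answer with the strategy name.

Withdraw

If the defender plays Reinforce, the attacker's expected payoff is (1/5)·9 + (2/5)·4 + (2/5)·7 = 31/5.
If the defender plays Withdraw, the attacker's expected payoff is (1/5)·2 + (2/5)·6 + (2/5)·5 = 24/5.
The defender minimizes the attacker's payoff; the smallest is 24/5, so the best response is Withdraw.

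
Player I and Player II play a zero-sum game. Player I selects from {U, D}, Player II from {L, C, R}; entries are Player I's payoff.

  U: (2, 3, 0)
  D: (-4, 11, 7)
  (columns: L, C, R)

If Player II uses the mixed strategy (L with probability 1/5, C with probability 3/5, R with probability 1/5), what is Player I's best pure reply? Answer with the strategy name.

Expected payoff of U: (1/5)·2 + (3/5)·3 + (1/5)·0 = 11/5.
Expected payoff of D: (1/5)·(-4) + (3/5)·11 + (1/5)·7 = 36/5.
The largest is 36/5, so Player I's best response is D.

D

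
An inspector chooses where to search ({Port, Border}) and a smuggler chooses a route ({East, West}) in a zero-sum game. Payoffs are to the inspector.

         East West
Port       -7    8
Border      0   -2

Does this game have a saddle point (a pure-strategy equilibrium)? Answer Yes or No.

No

Row minima: Port → -7, Border → -2; maximin = -2.
Column maxima: East → 0, West → 8; minimax = 0.
-2 ≠ 0, so no pure-strategy equilibrium exists.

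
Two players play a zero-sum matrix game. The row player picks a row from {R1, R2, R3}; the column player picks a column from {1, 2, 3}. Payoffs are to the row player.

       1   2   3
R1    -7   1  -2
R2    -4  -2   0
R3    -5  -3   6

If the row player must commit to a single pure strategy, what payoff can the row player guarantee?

Row minima: R1 → -7, R2 → -4, R3 → -5.
The best of these is -4.

-4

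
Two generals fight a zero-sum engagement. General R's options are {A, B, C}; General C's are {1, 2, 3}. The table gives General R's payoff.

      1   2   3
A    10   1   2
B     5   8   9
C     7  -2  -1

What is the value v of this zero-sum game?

25/4

Row minima: A → 1, B → 5, C → -2; maximin = 5.
Column maxima: 1 → 10, 2 → 8, 3 → 9; minimax = 8.
5 ≠ 8, so there is no saddle point; optimal play is mixed.
C is strictly dominated by A, so General R never plays it.
3 is strictly dominated by 2 (it gives General R strictly more in every row), so General C never plays it.
On the remaining 2×2 (A, B vs 1, 2):
Let General R play A with probability p. Expected payoff against 1: 10p + 5(1−p) = 5p + 5; against 2: 1p + 8(1−p) = −7p + 8.
Setting these equal: 5p + 5 = −7p + 8 ⇒ 12p = 3 ⇒ p = 1/4, and the value is (5)·(1/4) + 5 = 25/4.
For General C: with q = P(1), equating A's and B's payoffs gives 9q + 1 = −3q + 8 ⇒ q = 7/12.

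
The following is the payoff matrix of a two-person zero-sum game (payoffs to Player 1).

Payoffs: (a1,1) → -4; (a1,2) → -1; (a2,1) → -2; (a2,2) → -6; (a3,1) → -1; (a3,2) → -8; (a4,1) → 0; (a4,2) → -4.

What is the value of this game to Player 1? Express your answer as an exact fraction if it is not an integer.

-16/7

Row minima: a1 → -4, a2 → -6, a3 → -8, a4 → -4; maximin = -4.
Column maxima: 1 → 0, 2 → -1; minimax = -1.
-4 ≠ -1, so there is no saddle point; optimal play is mixed.
a2 is strictly dominated by a4, so Player 1 never plays it.
a3 is strictly dominated by a4, so Player 1 never plays it.
On the remaining 2×2 (a1, a4 vs 1, 2):
Let Player 1 play a1 with probability p. Expected payoff against 1: (-4)p + 0(1−p) = −4p; against 2: (-1)p + (-4)(1−p) = 3p − 4.
Setting these equal: −4p = 3p − 4 ⇒ −7p = -4 ⇒ p = 4/7, and the value is (-4)·(4/7) = -16/7.
For Player 2: with q = P(1), equating a1's and a4's payoffs gives −3q − 1 = 4q − 4 ⇒ q = 3/7.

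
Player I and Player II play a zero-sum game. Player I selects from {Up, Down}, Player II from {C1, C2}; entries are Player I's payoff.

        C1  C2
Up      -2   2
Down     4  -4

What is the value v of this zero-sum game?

0

Row minima: Up → -2, Down → -4; maximin = -2.
Column maxima: C1 → 4, C2 → 2; minimax = 2.
-2 ≠ 2, so there is no saddle point; optimal play is mixed.
Let Player I play Up with probability p. Expected payoff against C1: (-2)p + 4(1−p) = −6p + 4; against C2: 2p + (-4)(1−p) = 6p − 4.
Setting these equal: −6p + 4 = 6p − 4 ⇒ −12p = -8 ⇒ p = 2/3, and the value is (-6)·(2/3) + 4 = 0.
For Player II: with q = P(C1), equating Up's and Down's payoffs gives −4q + 2 = 8q − 4 ⇒ q = 1/2.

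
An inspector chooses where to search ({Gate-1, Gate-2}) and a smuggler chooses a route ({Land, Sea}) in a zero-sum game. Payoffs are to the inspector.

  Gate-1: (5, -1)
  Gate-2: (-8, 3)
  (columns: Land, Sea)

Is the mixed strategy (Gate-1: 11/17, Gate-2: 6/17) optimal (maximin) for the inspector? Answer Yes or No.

Yes

Against Land this mix gives (11/17)·5 + (6/17)·(-8) = 7/17.
Against Sea this mix gives (11/17)·(-1) + (6/17)·3 = 7/17.
All of the smuggler's active replies (Land, Sea) yield 7/17, and no column does worse for the inspector. The mix makes the smuggler indifferent and guarantees 7/17, so it is optimal.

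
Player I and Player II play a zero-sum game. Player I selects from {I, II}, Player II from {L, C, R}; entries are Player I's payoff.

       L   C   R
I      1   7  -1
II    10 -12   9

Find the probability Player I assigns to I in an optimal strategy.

Row minima: I → -1, II → -12; maximin = -1.
Column maxima: L → 10, C → 7, R → 9; minimax = 7.
-1 ≠ 7, so there is no saddle point; optimal play is mixed.
L is strictly dominated by R (it gives Player I strictly more in every row), so Player II never plays it.
On the remaining 2×2 (I, II vs C, R):
Let Player I play I with probability p. Expected payoff against C: 7p + (-12)(1−p) = 19p − 12; against R: (-1)p + 9(1−p) = −10p + 9.
Setting these equal: 19p − 12 = −10p + 9 ⇒ 29p = 21 ⇒ p = 21/29, and the value is (19)·(21/29) − 12 = 51/29.
For Player II: with q = P(C), equating I's and II's payoffs gives 8q − 1 = −21q + 9 ⇒ q = 10/29.

21/29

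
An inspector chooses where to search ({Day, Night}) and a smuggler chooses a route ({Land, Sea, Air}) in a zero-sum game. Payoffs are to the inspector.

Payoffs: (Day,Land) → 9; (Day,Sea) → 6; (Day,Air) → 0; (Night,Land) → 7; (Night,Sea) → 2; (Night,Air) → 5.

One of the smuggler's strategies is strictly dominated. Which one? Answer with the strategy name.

Sea holds the inspector's payoff strictly below Land in every row: 6 < 9, 2 < 7.
So Land is strictly dominated for the smuggler.

Land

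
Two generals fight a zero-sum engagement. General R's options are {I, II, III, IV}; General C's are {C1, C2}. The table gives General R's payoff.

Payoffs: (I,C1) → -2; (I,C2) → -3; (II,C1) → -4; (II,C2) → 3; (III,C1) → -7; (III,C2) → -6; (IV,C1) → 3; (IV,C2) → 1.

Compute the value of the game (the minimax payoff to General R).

13/9

Row minima: I → -3, II → -4, III → -7, IV → 1; maximin = 1.
Column maxima: C1 → 3, C2 → 3; minimax = 3.
1 ≠ 3, so there is no saddle point; optimal play is mixed.
I is strictly dominated by IV, so General R never plays it.
III is strictly dominated by II, so General R never plays it.
On the remaining 2×2 (II, IV vs C1, C2):
Let General R play II with probability p. Expected payoff against C1: (-4)p + 3(1−p) = −7p + 3; against C2: 3p + 1(1−p) = 2p + 1.
Setting these equal: −7p + 3 = 2p + 1 ⇒ −9p = -2 ⇒ p = 2/9, and the value is (-7)·(2/9) + 3 = 13/9.
For General C: with q = P(C1), equating II's and IV's payoffs gives −7q + 3 = 2q + 1 ⇒ q = 2/9.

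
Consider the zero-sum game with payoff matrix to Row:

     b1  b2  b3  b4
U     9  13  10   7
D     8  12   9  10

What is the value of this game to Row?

17/2

Row minima: U → 7, D → 8; maximin = 8.
Column maxima: b1 → 9, b2 → 13, b3 → 10, b4 → 10; minimax = 9.
8 ≠ 9, so there is no saddle point; optimal play is mixed.
b2 is strictly dominated by b1 (it gives Row strictly more in every row), so Column never plays it.
b3 is strictly dominated by b1 (it gives Row strictly more in every row), so Column never plays it.
On the remaining 2×2 (U, D vs b1, b4):
Let Row play U with probability p. Expected payoff against b1: 9p + 8(1−p) = p + 8; against b4: 7p + 10(1−p) = −3p + 10.
Setting these equal: p + 8 = −3p + 10 ⇒ 4p = 2 ⇒ p = 1/2, and the value is (1)·(1/2) + 8 = 17/2.
For Column: with q = P(b1), equating U's and D's payoffs gives 2q + 7 = −2q + 10 ⇒ q = 3/4.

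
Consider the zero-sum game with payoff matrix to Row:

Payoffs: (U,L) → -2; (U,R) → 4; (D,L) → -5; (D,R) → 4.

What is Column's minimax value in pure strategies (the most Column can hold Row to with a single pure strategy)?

-2

Column maxima: L → -2, R → 4.
The smallest of these is -2.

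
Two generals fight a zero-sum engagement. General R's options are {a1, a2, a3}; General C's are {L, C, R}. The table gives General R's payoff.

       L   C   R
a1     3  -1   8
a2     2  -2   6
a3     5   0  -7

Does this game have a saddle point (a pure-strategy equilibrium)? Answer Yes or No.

No

Row minima: a1 → -1, a2 → -2, a3 → -7; maximin = -1.
Column maxima: L → 5, C → 0, R → 8; minimax = 0.
-1 ≠ 0, so no pure-strategy equilibrium exists.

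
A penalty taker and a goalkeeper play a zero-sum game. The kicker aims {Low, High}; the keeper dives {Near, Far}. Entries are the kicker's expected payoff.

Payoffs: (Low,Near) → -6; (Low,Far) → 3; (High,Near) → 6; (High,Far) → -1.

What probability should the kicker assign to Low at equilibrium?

Row minima: Low → -6, High → -1; maximin = -1.
Column maxima: Near → 6, Far → 3; minimax = 3.
-1 ≠ 3, so there is no saddle point; optimal play is mixed.
Let the kicker play Low with probability p. Expected payoff against Near: (-6)p + 6(1−p) = −12p + 6; against Far: 3p + (-1)(1−p) = 4p − 1.
Setting these equal: −12p + 6 = 4p − 1 ⇒ −16p = -7 ⇒ p = 7/16, and the value is (-12)·(7/16) + 6 = 3/4.
For the keeper: with q = P(Near), equating Low's and High's payoffs gives −9q + 3 = 7q − 1 ⇒ q = 1/4.

7/16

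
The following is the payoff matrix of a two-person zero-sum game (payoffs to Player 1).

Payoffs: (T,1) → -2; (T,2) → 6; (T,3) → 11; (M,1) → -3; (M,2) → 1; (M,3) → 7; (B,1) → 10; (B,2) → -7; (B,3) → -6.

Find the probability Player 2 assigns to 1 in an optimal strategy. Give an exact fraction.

13/25

Row minima: T → -2, M → -3, B → -7; maximin = -2.
Column maxima: 1 → 10, 2 → 6, 3 → 11; minimax = 6.
-2 ≠ 6, so there is no saddle point; optimal play is mixed.
M is strictly dominated by T, so Player 1 never plays it.
3 is strictly dominated by 2 (it gives Player 1 strictly more in every row), so Player 2 never plays it.
On the remaining 2×2 (T, B vs 1, 2):
Let Player 1 play T with probability p. Expected payoff against 1: (-2)p + 10(1−p) = −12p + 10; against 2: 6p + (-7)(1−p) = 13p − 7.
Setting these equal: −12p + 10 = 13p − 7 ⇒ −25p = -17 ⇒ p = 17/25, and the value is (-12)·(17/25) + 10 = 46/25.
For Player 2: with q = P(1), equating T's and B's payoffs gives −8q + 6 = 17q − 7 ⇒ q = 13/25.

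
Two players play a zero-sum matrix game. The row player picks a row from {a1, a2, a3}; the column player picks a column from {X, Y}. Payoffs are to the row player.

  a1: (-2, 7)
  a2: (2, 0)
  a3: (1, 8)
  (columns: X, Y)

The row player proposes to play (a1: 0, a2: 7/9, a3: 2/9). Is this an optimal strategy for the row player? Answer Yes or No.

Yes

Against X this mix gives (7/9)·2 + (2/9)·1 = 16/9.
Against Y this mix gives (7/9)·0 + (2/9)·8 = 16/9.
All of the column player's active replies (X, Y) yield 16/9, and no column does worse for the row player. The mix makes the column player indifferent and guarantees 16/9, so it is optimal.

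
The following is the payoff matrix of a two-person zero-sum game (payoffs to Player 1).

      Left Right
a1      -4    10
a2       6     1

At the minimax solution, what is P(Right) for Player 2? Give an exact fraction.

10/19

Row minima: a1 → -4, a2 → 1; maximin = 1.
Column maxima: Left → 6, Right → 10; minimax = 6.
1 ≠ 6, so there is no saddle point; optimal play is mixed.
Let Player 1 play a1 with probability p. Expected payoff against Left: (-4)p + 6(1−p) = −10p + 6; against Right: 10p + 1(1−p) = 9p + 1.
Setting these equal: −10p + 6 = 9p + 1 ⇒ −19p = -5 ⇒ p = 5/19, and the value is (-10)·(5/19) + 6 = 64/19.
For Player 2: with q = P(Left), equating a1's and a2's payoffs gives −14q + 10 = 5q + 1 ⇒ q = 9/19.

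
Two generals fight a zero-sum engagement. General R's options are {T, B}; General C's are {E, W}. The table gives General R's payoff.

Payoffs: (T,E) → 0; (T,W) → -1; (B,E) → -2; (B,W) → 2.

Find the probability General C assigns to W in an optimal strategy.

2/5

Row minima: T → -1, B → -2; maximin = -1.
Column maxima: E → 0, W → 2; minimax = 0.
-1 ≠ 0, so there is no saddle point; optimal play is mixed.
Let General R play T with probability p. Expected payoff against E: 0p + (-2)(1−p) = 2p − 2; against W: (-1)p + 2(1−p) = −3p + 2.
Setting these equal: 2p − 2 = −3p + 2 ⇒ 5p = 4 ⇒ p = 4/5, and the value is (2)·(4/5) − 2 = -2/5.
For General C: with q = P(E), equating T's and B's payoffs gives q − 1 = −4q + 2 ⇒ q = 3/5.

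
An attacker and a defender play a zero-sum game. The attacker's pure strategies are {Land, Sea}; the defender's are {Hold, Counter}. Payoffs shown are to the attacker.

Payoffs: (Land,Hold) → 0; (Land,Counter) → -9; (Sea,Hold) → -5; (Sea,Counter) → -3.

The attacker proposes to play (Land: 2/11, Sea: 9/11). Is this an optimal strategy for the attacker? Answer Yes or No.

Against Hold this mix gives (2/11)·0 + (9/11)·(-5) = -45/11.
Against Counter this mix gives (2/11)·(-9) + (9/11)·(-3) = -45/11.
All of the defender's active replies (Hold, Counter) yield -45/11, and no column does worse for the attacker. The mix makes the defender indifferent and guarantees -45/11, so it is optimal.

Yes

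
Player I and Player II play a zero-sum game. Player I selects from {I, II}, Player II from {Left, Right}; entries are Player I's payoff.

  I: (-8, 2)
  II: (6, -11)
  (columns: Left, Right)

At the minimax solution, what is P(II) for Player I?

Row minima: I → -8, II → -11; maximin = -8.
Column maxima: Left → 6, Right → 2; minimax = 2.
-8 ≠ 2, so there is no saddle point; optimal play is mixed.
Let Player I play I with probability p. Expected payoff against Left: (-8)p + 6(1−p) = −14p + 6; against Right: 2p + (-11)(1−p) = 13p − 11.
Setting these equal: −14p + 6 = 13p − 11 ⇒ −27p = -17 ⇒ p = 17/27, and the value is (-14)·(17/27) + 6 = -76/27.
For Player II: with q = P(Left), equating I's and II's payoffs gives −10q + 2 = 17q − 11 ⇒ q = 13/27.

10/27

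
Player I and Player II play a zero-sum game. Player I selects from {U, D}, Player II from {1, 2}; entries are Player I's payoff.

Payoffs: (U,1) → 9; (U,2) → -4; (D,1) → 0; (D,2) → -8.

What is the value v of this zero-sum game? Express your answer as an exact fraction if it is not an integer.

-4

Row minima: U → -4, D → -8; maximin = -4.
Column maxima: 1 → 9, 2 → -4; minimax = -4.
Since maximin = minimax = -4, there is a saddle point and the value is -4.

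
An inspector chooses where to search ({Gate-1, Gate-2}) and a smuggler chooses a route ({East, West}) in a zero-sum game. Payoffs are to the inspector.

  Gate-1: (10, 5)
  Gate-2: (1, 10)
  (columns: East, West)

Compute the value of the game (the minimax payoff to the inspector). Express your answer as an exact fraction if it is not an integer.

Row minima: Gate-1 → 5, Gate-2 → 1; maximin = 5.
Column maxima: East → 10, West → 10; minimax = 10.
5 ≠ 10, so there is no saddle point; optimal play is mixed.
Let the inspector play Gate-1 with probability p. Expected payoff against East: 10p + 1(1−p) = 9p + 1; against West: 5p + 10(1−p) = −5p + 10.
Setting these equal: 9p + 1 = −5p + 10 ⇒ 14p = 9 ⇒ p = 9/14, and the value is (9)·(9/14) + 1 = 95/14.
For the smuggler: with q = P(East), equating Gate-1's and Gate-2's payoffs gives 5q + 5 = −9q + 10 ⇒ q = 5/14.

95/14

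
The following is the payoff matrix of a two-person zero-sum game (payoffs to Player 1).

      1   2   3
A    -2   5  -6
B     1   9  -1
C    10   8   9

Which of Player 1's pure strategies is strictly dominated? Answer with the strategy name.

B gives a strictly higher payoff than A against every column: 1 > -2, 9 > 5, -1 > -6.
So A is strictly dominated and Player 1 never plays it.

A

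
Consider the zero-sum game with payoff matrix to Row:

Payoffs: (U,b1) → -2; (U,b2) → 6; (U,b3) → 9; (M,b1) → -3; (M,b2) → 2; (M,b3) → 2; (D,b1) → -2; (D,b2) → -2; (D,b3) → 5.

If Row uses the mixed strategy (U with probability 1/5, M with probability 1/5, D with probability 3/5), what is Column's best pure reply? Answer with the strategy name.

b1

If Column plays b1, Row's expected payoff is (1/5)·(-2) + (1/5)·(-3) + (3/5)·(-2) = -11/5.
If Column plays b2, Row's expected payoff is (1/5)·6 + (1/5)·2 + (3/5)·(-2) = 2/5.
If Column plays b3, Row's expected payoff is (1/5)·9 + (1/5)·2 + (3/5)·5 = 26/5.
Column minimizes Row's payoff; the smallest is -11/5, so the best response is b1.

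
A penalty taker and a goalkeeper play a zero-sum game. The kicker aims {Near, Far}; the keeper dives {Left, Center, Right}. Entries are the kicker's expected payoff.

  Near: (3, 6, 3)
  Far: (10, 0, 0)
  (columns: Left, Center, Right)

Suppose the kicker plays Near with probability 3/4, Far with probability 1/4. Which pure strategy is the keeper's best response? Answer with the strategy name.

Right

If the keeper plays Left, the kicker's expected payoff is (3/4)·3 + (1/4)·10 = 19/4.
If the keeper plays Center, the kicker's expected payoff is (3/4)·6 + (1/4)·0 = 9/2.
If the keeper plays Right, the kicker's expected payoff is (3/4)·3 + (1/4)·0 = 9/4.
The keeper minimizes the kicker's payoff; the smallest is 9/4, so the best response is Right.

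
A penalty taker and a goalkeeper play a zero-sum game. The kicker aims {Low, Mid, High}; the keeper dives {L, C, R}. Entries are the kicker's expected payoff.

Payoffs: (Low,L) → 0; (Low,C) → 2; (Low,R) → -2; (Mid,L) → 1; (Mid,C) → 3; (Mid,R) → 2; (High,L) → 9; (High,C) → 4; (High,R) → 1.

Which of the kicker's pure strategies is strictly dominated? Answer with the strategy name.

Low

Mid gives a strictly higher payoff than Low against every column: 1 > 0, 3 > 2, 2 > -2.
So Low is strictly dominated and the kicker never plays it.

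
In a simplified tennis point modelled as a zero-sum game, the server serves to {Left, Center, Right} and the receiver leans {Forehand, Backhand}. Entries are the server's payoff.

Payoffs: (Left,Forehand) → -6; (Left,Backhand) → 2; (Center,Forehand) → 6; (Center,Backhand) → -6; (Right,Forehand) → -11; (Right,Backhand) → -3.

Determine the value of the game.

Row minima: Left → -6, Center → -6, Right → -11; maximin = -6.
Column maxima: Forehand → 6, Backhand → 2; minimax = 2.
-6 ≠ 2, so there is no saddle point; optimal play is mixed.
Right is strictly dominated by Left, so the server never plays it.
On the remaining 2×2 (Left, Center vs Forehand, Backhand):
Let the server play Left with probability p. Expected payoff against Forehand: (-6)p + 6(1−p) = −12p + 6; against Backhand: 2p + (-6)(1−p) = 8p − 6.
Setting these equal: −12p + 6 = 8p − 6 ⇒ −20p = -12 ⇒ p = 3/5, and the value is (-12)·(3/5) + 6 = -6/5.
For the receiver: with q = P(Forehand), equating Left's and Center's payoffs gives −8q + 2 = 12q − 6 ⇒ q = 2/5.

-6/5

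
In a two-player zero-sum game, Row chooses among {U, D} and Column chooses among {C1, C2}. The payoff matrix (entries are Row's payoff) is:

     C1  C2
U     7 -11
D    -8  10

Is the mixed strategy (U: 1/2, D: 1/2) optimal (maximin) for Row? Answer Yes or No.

Yes

Against C1 this mix gives (1/2)·7 + (1/2)·(-8) = -1/2.
Against C2 this mix gives (1/2)·(-11) + (1/2)·10 = -1/2.
All of Column's active replies (C1, C2) yield -1/2, and no column does worse for Row. The mix makes Column indifferent and guarantees -1/2, so it is optimal.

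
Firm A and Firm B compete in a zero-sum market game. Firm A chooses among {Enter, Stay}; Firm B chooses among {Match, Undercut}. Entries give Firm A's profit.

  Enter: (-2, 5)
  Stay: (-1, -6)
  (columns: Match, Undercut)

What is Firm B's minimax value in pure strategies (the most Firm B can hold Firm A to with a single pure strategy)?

-1

Column maxima: Match → -1, Undercut → 5.
The smallest of these is -1.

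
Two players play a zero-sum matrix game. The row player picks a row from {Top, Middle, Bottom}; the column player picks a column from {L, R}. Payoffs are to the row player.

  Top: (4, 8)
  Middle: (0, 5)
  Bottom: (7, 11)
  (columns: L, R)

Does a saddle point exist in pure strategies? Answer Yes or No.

Yes

Row minima: Top → 4, Middle → 0, Bottom → 7; maximin = 7.
Column maxima: L → 7, R → 11; minimax = 7.
maximin = minimax = 7, so a saddle point exists.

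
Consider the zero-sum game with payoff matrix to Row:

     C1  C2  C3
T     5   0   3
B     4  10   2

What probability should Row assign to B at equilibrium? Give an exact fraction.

Row minima: T → 0, B → 2; maximin = 2.
Column maxima: C1 → 5, C2 → 10, C3 → 3; minimax = 3.
2 ≠ 3, so there is no saddle point; optimal play is mixed.
C1 is strictly dominated by C3 (it gives Row strictly more in every row), so Column never plays it.
On the remaining 2×2 (T, B vs C2, C3):
Let Row play T with probability p. Expected payoff against C2: 0p + 10(1−p) = −10p + 10; against C3: 3p + 2(1−p) = p + 2.
Setting these equal: −10p + 10 = p + 2 ⇒ −11p = -8 ⇒ p = 8/11, and the value is (-10)·(8/11) + 10 = 30/11.
For Column: with q = P(C2), equating T's and B's payoffs gives −3q + 3 = 8q + 2 ⇒ q = 1/11.

3/11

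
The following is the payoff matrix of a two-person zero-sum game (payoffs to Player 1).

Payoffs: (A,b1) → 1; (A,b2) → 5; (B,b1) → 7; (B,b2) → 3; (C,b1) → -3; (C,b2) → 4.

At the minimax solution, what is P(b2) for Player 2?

Row minima: A → 1, B → 3, C → -3; maximin = 3.
Column maxima: b1 → 7, b2 → 5; minimax = 5.
3 ≠ 5, so there is no saddle point; optimal play is mixed.
C is strictly dominated by A, so Player 1 never plays it.
On the remaining 2×2 (A, B vs b1, b2):
Let Player 1 play A with probability p. Expected payoff against b1: 1p + 7(1−p) = −6p + 7; against b2: 5p + 3(1−p) = 2p + 3.
Setting these equal: −6p + 7 = 2p + 3 ⇒ −8p = -4 ⇒ p = 1/2, and the value is (-6)·(1/2) + 7 = 4.
For Player 2: with q = P(b1), equating A's and B's payoffs gives −4q + 5 = 4q + 3 ⇒ q = 1/4.

3/4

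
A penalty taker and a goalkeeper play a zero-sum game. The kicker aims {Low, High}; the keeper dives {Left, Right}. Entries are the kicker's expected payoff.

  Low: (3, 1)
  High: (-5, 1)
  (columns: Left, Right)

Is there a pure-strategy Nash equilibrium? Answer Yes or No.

Yes

Row minima: Low → 1, High → -5; maximin = 1.
Column maxima: Left → 3, Right → 1; minimax = 1.
maximin = minimax = 1, so a saddle point exists.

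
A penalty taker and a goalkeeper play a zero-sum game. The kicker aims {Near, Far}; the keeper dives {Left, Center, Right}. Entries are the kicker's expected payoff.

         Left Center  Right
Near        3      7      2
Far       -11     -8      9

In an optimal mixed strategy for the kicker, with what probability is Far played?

1/21

Row minima: Near → 2, Far → -11; maximin = 2.
Column maxima: Left → 3, Center → 7, Right → 9; minimax = 3.
2 ≠ 3, so there is no saddle point; optimal play is mixed.
Center is strictly dominated by Left (it gives the kicker strictly more in every row), so the keeper never plays it.
On the remaining 2×2 (Near, Far vs Left, Right):
Let the kicker play Near with probability p. Expected payoff against Left: 3p + (-11)(1−p) = 14p − 11; against Right: 2p + 9(1−p) = −7p + 9.
Setting these equal: 14p − 11 = −7p + 9 ⇒ 21p = 20 ⇒ p = 20/21, and the value is (14)·(20/21) − 11 = 7/3.
For the keeper: with q = P(Left), equating Near's and Far's payoffs gives q + 2 = −20q + 9 ⇒ q = 1/3.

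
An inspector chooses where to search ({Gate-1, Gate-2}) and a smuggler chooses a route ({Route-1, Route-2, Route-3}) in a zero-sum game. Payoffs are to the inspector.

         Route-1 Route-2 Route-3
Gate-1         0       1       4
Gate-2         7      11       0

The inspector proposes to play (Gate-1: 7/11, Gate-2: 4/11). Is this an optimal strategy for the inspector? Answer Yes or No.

Yes

Against Route-1 this mix gives (7/11)·0 + (4/11)·7 = 28/11.
Against Route-2 this mix gives (7/11)·1 + (4/11)·11 = 51/11.
Against Route-3 this mix gives (7/11)·4 + (4/11)·0 = 28/11.
All of the smuggler's active replies (Route-1, Route-3) yield 28/11, and no column does worse for the inspector. The mix makes the smuggler indifferent and guarantees 28/11, so it is optimal.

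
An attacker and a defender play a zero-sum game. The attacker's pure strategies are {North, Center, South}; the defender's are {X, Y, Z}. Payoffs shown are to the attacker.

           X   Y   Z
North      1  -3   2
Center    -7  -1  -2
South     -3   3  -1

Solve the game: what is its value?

Row minima: North → -3, Center → -7, South → -3; maximin = -3.
Column maxima: X → 1, Y → 3, Z → 2; minimax = 1.
-3 ≠ 1, so there is no saddle point; optimal play is mixed.
Center is strictly dominated by South, so the attacker never plays it.
Z is strictly dominated by X (it gives the attacker strictly more in every row), so the defender never plays it.
On the remaining 2×2 (North, South vs X, Y):
Let the attacker play North with probability p. Expected payoff against X: 1p + (-3)(1−p) = 4p − 3; against Y: (-3)p + 3(1−p) = −6p + 3.
Setting these equal: 4p − 3 = −6p + 3 ⇒ 10p = 6 ⇒ p = 3/5, and the value is (4)·(3/5) − 3 = -3/5.
For the defender: with q = P(X), equating North's and South's payoffs gives 4q − 3 = −6q + 3 ⇒ q = 3/5.

-3/5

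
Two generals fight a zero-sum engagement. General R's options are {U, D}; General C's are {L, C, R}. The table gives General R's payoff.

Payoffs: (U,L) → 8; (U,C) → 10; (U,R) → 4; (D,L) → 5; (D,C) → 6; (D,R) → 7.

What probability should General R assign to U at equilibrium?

1/3

Row minima: U → 4, D → 5; maximin = 5.
Column maxima: L → 8, C → 10, R → 7; minimax = 7.
5 ≠ 7, so there is no saddle point; optimal play is mixed.
C is strictly dominated by L (it gives General R strictly more in every row), so General C never plays it.
On the remaining 2×2 (U, D vs L, R):
Let General R play U with probability p. Expected payoff against L: 8p + 5(1−p) = 3p + 5; against R: 4p + 7(1−p) = −3p + 7.
Setting these equal: 3p + 5 = −3p + 7 ⇒ 6p = 2 ⇒ p = 1/3, and the value is (3)·(1/3) + 5 = 6.
For General C: with q = P(L), equating U's and D's payoffs gives 4q + 4 = −2q + 7 ⇒ q = 1/2.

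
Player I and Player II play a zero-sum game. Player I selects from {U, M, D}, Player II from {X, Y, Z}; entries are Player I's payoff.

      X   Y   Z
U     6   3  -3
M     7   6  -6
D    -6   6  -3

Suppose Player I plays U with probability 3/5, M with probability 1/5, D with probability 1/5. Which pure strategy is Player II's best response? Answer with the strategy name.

If Player II plays X, Player I's expected payoff is (3/5)·6 + (1/5)·7 + (1/5)·(-6) = 19/5.
If Player II plays Y, Player I's expected payoff is (3/5)·3 + (1/5)·6 + (1/5)·6 = 21/5.
If Player II plays Z, Player I's expected payoff is (3/5)·(-3) + (1/5)·(-6) + (1/5)·(-3) = -18/5.
Player II minimizes Player I's payoff; the smallest is -18/5, so the best response is Z.

Z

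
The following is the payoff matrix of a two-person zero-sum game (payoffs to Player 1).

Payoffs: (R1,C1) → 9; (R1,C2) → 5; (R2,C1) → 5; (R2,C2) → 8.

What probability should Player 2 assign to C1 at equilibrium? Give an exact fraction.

Row minima: R1 → 5, R2 → 5; maximin = 5.
Column maxima: C1 → 9, C2 → 8; minimax = 8.
5 ≠ 8, so there is no saddle point; optimal play is mixed.
Let Player 1 play R1 with probability p. Expected payoff against C1: 9p + 5(1−p) = 4p + 5; against C2: 5p + 8(1−p) = −3p + 8.
Setting these equal: 4p + 5 = −3p + 8 ⇒ 7p = 3 ⇒ p = 3/7, and the value is (4)·(3/7) + 5 = 47/7.
For Player 2: with q = P(C1), equating R1's and R2's payoffs gives 4q + 5 = −3q + 8 ⇒ q = 3/7.

3/7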